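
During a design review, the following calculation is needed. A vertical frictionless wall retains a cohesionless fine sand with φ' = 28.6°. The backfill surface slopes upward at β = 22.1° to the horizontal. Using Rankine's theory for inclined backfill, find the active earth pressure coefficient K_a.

K_a = cos β · (cos β − √(cos²β − cos²φ)) / (cos β + √(cos²β − cos²φ)).
cos β = 0.9265, cos φ = 0.8780, √(cos²β − cos²φ) = 0.2960.
K_a = 0.9265 × (0.9265 − 0.2960)/(0.9265 + 0.2960) = 0.4779.

0.478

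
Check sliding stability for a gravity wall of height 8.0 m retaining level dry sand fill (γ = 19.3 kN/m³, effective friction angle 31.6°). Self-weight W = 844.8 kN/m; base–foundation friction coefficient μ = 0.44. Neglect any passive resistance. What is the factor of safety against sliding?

1.93

K_a = tan²(45° − 31.6°/2) = 0.3123.
P_a = ½K_aγH² = 0.5×0.3123×19.3×8.0² = 192.9 kN/m, acting at H/3 = 2.667 m above the base.
FS_sliding = μW / P_a = 0.44×844.8 / 192.9 = 1.927.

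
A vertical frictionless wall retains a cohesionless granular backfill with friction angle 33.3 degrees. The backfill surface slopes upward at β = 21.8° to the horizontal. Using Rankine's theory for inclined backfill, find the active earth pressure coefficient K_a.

K_a = cos β · (cos β − √(cos²β − cos²φ)) / (cos β + √(cos²β − cos²φ)).
cos β = 0.9285, cos φ = 0.8358, √(cos²β − cos²φ) = 0.4044.
K_a = 0.9285 × (0.9285 − 0.4044)/(0.9285 + 0.4044) = 0.3651.

0.365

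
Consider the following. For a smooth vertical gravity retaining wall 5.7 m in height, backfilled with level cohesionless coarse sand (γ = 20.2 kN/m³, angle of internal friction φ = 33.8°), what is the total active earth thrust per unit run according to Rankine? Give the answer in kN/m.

93.6 kN/m

K_a = tan²(45° − φ/2) = 0.2851.
P_a = ½ K_a γ H² = 0.5 × 0.2851 × 20.2 × 5.7² = 93.56 kN/m.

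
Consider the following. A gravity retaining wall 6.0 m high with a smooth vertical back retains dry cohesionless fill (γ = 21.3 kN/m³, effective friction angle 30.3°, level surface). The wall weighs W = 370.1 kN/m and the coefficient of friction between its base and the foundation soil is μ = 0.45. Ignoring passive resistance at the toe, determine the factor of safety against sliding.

K_a = tan²(45° − 30.3°/2) = 0.3293.
P_a = ½K_aγH² = 0.5×0.3293×21.3×6.0² = 126.3 kN/m, acting at H/3 = 2.000 m above the base.
FS_sliding = μW / P_a = 0.45×370.1 / 126.3 = 1.319.

1.32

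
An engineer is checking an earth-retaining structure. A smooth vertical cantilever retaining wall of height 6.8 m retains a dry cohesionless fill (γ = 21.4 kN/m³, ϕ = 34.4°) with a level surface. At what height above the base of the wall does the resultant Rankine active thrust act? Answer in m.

2.27 m

K_a = 0.2780.
The pressure distribution is triangular, so the resultant acts at H/3 above the base = 6.8/3 = 2.267 m.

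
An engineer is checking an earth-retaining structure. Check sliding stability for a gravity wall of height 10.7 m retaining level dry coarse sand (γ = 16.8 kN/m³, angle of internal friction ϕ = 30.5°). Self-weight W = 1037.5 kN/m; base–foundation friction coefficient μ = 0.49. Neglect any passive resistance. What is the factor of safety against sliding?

K_a = tan²(45° − 30.5°/2) = 0.3267.
P_a = ½K_aγH² = 0.5×0.3267×16.8×10.7² = 314.2 kN/m, acting at H/3 = 3.567 m above the base.
FS_sliding = μW / P_a = 0.49×1037.5 / 314.2 = 1.618.

1.62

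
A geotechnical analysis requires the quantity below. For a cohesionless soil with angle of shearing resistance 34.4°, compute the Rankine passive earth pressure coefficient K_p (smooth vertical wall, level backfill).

K_p = (1 + sin φ)/(1 − sin φ) = tan²(45° + 34.4°/2) = 3.597.

3.60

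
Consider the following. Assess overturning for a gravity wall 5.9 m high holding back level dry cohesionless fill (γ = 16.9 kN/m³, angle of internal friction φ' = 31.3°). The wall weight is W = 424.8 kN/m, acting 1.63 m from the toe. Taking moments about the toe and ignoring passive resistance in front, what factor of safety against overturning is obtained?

3.79

K_a = tan²(45° − 31.3°/2) = 0.3162.
P_a = ½K_aγH² = 0.5×0.3162×16.9×5.9² = 93.01 kN/m, acting at H/3 = 1.967 m above the base.
Overturning moment M_o = P_a × H/3 = 93.01 × 1.967 = 182.9.
Resisting moment M_r = W × 1.63 = 424.8 × 1.63 = 692.4.
FS_overturning = M_r/M_o = 692.4/182.9 = 3.785.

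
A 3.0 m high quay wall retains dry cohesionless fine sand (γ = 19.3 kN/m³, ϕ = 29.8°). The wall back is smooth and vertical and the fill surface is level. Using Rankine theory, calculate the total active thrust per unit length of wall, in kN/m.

K_a = tan²(45° − φ/2) = 0.3360.
P_a = ½ K_a γ H² = 0.5 × 0.3360 × 19.3 × 3.0² = 29.18 kN/m.

29.2 kN/m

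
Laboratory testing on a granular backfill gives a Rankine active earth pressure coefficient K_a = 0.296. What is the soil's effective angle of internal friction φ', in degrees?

32.9°

K_a = tan²(45° − φ/2) ⇒ 45° − φ/2 = arctan(√0.296) = 28.55°.
φ = 2(45° − 28.55°) = 32.90°.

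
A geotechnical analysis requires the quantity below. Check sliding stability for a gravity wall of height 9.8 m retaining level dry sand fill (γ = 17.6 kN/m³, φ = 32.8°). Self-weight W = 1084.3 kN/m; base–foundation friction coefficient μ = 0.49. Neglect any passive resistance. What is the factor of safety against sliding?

2.11

K_a = tan²(45° − 32.8°/2) = 0.2973.
P_a = ½K_aγH² = 0.5×0.2973×17.6×9.8² = 251.2 kN/m, acting at H/3 = 3.267 m above the base.
FS_sliding = μW / P_a = 0.49×1084.3 / 251.2 = 2.115.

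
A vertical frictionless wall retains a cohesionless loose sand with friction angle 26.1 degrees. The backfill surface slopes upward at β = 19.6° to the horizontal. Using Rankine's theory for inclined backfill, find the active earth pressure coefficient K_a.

K_a = cos β · (cos β − √(cos²β − cos²φ)) / (cos β + √(cos²β − cos²φ)).
cos β = 0.9421, cos φ = 0.8980, √(cos²β − cos²φ) = 0.2846.
K_a = 0.9421 × (0.9421 − 0.2846)/(0.9421 + 0.2846) = 0.5049.

0.505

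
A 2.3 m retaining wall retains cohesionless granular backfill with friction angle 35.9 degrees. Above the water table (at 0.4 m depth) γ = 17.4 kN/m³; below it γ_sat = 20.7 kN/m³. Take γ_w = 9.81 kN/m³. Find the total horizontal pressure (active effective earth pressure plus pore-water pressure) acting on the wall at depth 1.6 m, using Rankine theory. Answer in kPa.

K_a = (1 − sin φ)/(1 + sin φ) = 0.2607.
γ' = 20.7 − 9.81 = 10.89 kN/m³.
Effective vertical stress at 1.6 m: σ'_v = 17.4×0.4 + 10.89×1.20 = 20.03 kPa.
σ'_h = K_a σ'_v = 0.2607 × 20.03 = 5.222 kPa; u = γ_w × 1.20 = 11.77 kPa.
Total σ_h = 5.222 + 11.77 = 16.99 kPa.

17.0 kPa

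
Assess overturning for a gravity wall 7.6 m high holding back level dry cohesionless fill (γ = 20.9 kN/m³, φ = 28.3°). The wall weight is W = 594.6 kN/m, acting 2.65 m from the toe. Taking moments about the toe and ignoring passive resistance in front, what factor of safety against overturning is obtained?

K_a = tan²(45° − 28.3°/2) = 0.3568.
P_a = ½K_aγH² = 0.5×0.3568×20.9×7.6² = 215.3 kN/m, acting at H/3 = 2.533 m above the base.
Overturning moment M_o = P_a × H/3 = 215.3 × 2.533 = 545.5.
Resisting moment M_r = W × 2.65 = 594.6 × 2.65 = 1576.
FS_overturning = M_r/M_o = 1576/545.5 = 2.888.

2.89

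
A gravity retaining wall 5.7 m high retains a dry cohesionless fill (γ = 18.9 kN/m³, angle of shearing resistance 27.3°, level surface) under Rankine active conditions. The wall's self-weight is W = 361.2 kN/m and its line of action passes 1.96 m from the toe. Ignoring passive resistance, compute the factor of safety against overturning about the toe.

K_a = tan²(45° − 27.3°/2) = 0.3711.
P_a = ½K_aγH² = 0.5×0.3711×18.9×5.7² = 113.9 kN/m, acting at H/3 = 1.900 m above the base.
Overturning moment M_o = P_a × H/3 = 113.9 × 1.900 = 216.5.
Resisting moment M_r = W × 1.96 = 361.2 × 1.96 = 708.0.
FS_overturning = M_r/M_o = 708.0/216.5 = 3.270.

3.27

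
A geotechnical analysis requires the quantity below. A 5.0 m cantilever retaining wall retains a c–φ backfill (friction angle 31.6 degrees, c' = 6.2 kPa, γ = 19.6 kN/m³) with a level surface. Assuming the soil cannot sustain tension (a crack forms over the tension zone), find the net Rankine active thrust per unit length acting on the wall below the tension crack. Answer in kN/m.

K_a = 0.3123; √K_a = 0.5589.
Tension-crack depth z_c = 2c/(γ√K_a) = 2×6.2/(19.6×0.5589) = 1.132 m.
σ_a at base = K_a γ H − 2c√K_a = 0.3123×19.6×5.0 − 2×6.2×0.5589 = 23.68 kPa.
P_a = ½ × 23.68 × (H − z_c) = 0.5×23.68×3.868 = 45.80 kN/m.

45.8 kN/m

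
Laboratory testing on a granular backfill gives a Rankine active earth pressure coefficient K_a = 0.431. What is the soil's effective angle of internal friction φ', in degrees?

23.4°

K_a = tan²(45° − φ/2) ⇒ 45° − φ/2 = arctan(√0.431) = 33.29°.
φ = 2(45° − 33.29°) = 23.43°.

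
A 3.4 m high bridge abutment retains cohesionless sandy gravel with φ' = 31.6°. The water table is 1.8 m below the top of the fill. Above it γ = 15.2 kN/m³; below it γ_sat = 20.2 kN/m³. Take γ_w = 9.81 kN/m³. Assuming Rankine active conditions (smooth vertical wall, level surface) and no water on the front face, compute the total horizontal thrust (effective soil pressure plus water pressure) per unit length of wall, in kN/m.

38.1 kN/m

K_a = tan²(45° − φ/2) = 0.3123.
γ' = 20.2 − 9.81 = 10.39 kN/m³. Depth below WT = 1.6 m.
σ'_h at WT = K_a γ d_w = 8.546 kPa; at base = 8.546 + K_a γ' × 1.6 = 13.74 kPa.
P₁ (0–1.8 m) = ½×8.546×1.8 = 7.691. P₂ (1.8–3.4 m) = ½(8.546+13.74)×1.6 = 17.83.
P_w = ½ γ_w h₂² = 0.5×9.81×1.6² = 12.56. Total = 7.691+17.83+12.56 = 38.08 kN/m.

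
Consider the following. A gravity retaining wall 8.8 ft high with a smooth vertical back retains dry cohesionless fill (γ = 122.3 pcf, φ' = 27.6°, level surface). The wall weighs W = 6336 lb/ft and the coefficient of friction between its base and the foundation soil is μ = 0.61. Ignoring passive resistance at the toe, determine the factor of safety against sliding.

K_a = tan²(45° − 27.6°/2) = 0.3668.
P_a = ½K_aγH² = 0.5×0.3668×122.3×8.8² = 1737 lb/ft, acting at H/3 = 2.933 ft above the base.
FS_sliding = μW / P_a = 0.61×6336 / 1737 = 2.225.

2.23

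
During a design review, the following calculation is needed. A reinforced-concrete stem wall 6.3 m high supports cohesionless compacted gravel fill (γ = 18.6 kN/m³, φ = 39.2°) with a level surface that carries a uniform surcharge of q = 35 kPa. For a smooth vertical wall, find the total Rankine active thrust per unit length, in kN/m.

K_a = tan²(45° − φ/2) = 0.2255.
Soil triangle: ½ K_a γ H² = 0.5×0.2255×18.6×6.3² = 83.22 kN/m.
Surcharge rectangle: K_a q H = 0.2255×35×6.3 = 49.72 kN/m.
Total = 83.22 + 49.72 = 132.9 kN/m.

133 kN/m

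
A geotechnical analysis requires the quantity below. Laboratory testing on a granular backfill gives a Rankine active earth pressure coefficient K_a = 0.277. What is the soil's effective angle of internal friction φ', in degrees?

K_a = tan²(45° − φ/2) ⇒ 45° − φ/2 = arctan(√0.277) = 27.76°.
φ = 2(45° − 27.76°) = 34.48°.

34.5°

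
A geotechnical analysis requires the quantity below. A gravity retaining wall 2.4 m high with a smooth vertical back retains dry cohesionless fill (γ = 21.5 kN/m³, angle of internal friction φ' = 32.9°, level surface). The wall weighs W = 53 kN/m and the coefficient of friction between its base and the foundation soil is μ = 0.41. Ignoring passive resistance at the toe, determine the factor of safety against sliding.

K_a = tan²(45° − 32.9°/2) = 0.2960.
P_a = ½K_aγH² = 0.5×0.2960×21.5×2.4² = 18.33 kN/m, acting at H/3 = 0.8000 m above the base.
FS_sliding = μW / P_a = 0.41×53 / 18.33 = 1.185.

1.19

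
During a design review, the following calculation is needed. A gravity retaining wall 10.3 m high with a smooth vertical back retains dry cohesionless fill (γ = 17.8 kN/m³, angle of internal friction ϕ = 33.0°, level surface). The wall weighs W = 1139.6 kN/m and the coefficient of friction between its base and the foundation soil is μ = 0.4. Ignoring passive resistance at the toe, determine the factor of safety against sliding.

K_a = tan²(45° − 33.0°/2) = 0.2948.
P_a = ½K_aγH² = 0.5×0.2948×17.8×10.3² = 278.4 kN/m, acting at H/3 = 3.433 m above the base.
FS_sliding = μW / P_a = 0.4×1139.6 / 278.4 = 1.638.

1.64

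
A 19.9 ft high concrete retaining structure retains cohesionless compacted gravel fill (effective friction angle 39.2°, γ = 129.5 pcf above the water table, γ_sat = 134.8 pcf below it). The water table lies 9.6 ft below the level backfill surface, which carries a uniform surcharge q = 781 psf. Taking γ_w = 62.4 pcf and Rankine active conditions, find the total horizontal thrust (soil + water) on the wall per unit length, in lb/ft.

11900 lb/ft

K_a = tan²(45° − φ/2) = 0.2255.
γ' = 134.8 − 62.4 = 72.40 pcf. h₂ = H − d_w = 10.3 ft.
σ'_h: at surface K_a·q = 176.1; at WT K_a(q+γd_w) = 456.4; at base K_a(q+γd_w+γ'h₂) = 624.5 psf.
P₁ = ½(176.1+456.4)×9.6 = 3036; P₂ = ½(456.4+624.5)×10.3 = 5567; P_w = ½γ_w h₂² = 3310.
Total = 3036+5567+3310 = 11910 lb/ft.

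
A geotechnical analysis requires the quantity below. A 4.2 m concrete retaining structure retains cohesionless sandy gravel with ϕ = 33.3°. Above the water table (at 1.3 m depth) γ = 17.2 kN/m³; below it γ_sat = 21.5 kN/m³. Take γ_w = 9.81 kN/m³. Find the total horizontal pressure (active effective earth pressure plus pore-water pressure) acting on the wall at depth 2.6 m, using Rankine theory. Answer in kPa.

23.7 kPa

K_a = (1 − sin φ)/(1 + sin φ) = 0.2911.
γ' = 21.5 − 9.81 = 11.69 kN/m³.
Effective vertical stress at 2.6 m: σ'_v = 17.2×1.3 + 11.69×1.30 = 37.56 kPa.
σ'_h = K_a σ'_v = 0.2911 × 37.56 = 10.93 kPa; u = γ_w × 1.30 = 12.75 kPa.
Total σ_h = 10.93 + 12.75 = 23.69 kPa.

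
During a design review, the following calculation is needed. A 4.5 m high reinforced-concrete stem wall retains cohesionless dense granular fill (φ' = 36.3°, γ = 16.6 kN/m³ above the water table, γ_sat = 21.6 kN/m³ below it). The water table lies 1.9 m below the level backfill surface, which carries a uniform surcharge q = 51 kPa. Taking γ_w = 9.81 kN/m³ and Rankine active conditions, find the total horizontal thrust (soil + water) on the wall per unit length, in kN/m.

K_a = tan²(45° − φ/2) = 0.2563.
γ' = 21.6 − 9.81 = 11.79 kN/m³. h₂ = H − d_w = 2.6 m.
σ'_h: at surface K_a·q = 13.07; at WT K_a(q+γd_w) = 21.15; at base K_a(q+γd_w+γ'h₂) = 29.01 kPa.
P₁ = ½(13.07+21.15)×1.9 = 32.51; P₂ = ½(21.15+29.01)×2.6 = 65.21; P_w = ½γ_w h₂² = 33.16.
Total = 32.51+65.21+33.16 = 130.9 kN/m.

131 kN/m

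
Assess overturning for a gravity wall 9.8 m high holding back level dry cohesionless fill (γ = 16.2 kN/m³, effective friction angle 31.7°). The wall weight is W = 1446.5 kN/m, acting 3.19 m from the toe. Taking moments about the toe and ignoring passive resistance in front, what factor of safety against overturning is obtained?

K_a = tan²(45° − 31.7°/2) = 0.3111.
P_a = ½K_aγH² = 0.5×0.3111×16.2×9.8² = 242.0 kN/m, acting at H/3 = 3.267 m above the base.
Overturning moment M_o = P_a × H/3 = 242.0 × 3.267 = 790.5.
Resisting moment M_r = W × 3.19 = 1446.5 × 3.19 = 4614.
FS_overturning = M_r/M_o = 4614/790.5 = 5.837.

5.84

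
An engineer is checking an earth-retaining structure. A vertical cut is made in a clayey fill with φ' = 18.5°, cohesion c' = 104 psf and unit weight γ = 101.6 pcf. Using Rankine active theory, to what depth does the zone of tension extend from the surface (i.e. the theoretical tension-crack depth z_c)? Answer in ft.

2.84 ft

K_a = tan²(45° − 18.5°/2) = 0.5183; √K_a = 0.7199.
The active pressure is zero where K_a γ z = 2c√K_a, so z_c = 2c/(γ√K_a) = 2×104/(101.6×0.7199) = 2.844 ft.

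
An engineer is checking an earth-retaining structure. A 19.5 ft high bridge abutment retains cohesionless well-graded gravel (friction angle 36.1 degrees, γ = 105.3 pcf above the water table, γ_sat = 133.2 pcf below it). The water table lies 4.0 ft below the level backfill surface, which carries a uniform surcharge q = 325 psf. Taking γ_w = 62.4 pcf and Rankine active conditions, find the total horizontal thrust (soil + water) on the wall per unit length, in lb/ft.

K_a = tan²(45° − φ/2) = 0.2585.
γ' = 133.2 − 62.4 = 70.80 pcf. h₂ = H − d_w = 15.5 ft.
σ'_h: at surface K_a·q = 84.01; at WT K_a(q+γd_w) = 192.9; at base K_a(q+γd_w+γ'h₂) = 476.6 psf.
P₁ = ½(84.01+192.9)×4.0 = 553.8; P₂ = ½(192.9+476.6)×15.5 = 5188; P_w = ½γ_w h₂² = 7496.
Total = 553.8+5188+7496 = 13240 lb/ft.

13200 lb/ft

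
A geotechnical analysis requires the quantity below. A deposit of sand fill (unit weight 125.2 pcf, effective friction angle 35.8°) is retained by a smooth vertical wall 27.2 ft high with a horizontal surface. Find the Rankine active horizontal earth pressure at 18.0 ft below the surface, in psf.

590 psf

K_a = (1 − sin φ)/(1 + sin φ) = 0.2619.
σ_h = K_a γ z = 0.2619 × 125.2 × 18.0 = 590.1 psf.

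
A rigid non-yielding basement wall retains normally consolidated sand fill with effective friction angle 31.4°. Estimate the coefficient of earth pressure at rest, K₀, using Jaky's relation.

K₀ = 1 − sin φ' = 1 − sin 31.4° = 0.4790.

0.479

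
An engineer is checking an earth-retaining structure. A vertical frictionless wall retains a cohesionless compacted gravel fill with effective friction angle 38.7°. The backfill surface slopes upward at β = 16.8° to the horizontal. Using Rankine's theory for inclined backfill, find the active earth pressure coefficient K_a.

0.255

K_a = cos β · (cos β − √(cos²β − cos²φ)) / (cos β + √(cos²β − cos²φ)).
cos β = 0.9573, cos φ = 0.7804, √(cos²β − cos²φ) = 0.5544.
K_a = 0.9573 × (0.9573 − 0.5544)/(0.9573 + 0.5544) = 0.2551.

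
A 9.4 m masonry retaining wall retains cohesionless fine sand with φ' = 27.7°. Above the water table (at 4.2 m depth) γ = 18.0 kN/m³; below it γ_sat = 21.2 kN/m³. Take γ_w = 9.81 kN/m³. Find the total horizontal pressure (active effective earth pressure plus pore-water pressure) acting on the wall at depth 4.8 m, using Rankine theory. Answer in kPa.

36.0 kPa

K_a = (1 − sin φ)/(1 + sin φ) = 0.3653.
γ' = 21.2 − 9.81 = 11.39 kN/m³.
Effective vertical stress at 4.8 m: σ'_v = 18.0×4.2 + 11.39×0.600 = 82.43 kPa.
σ'_h = K_a σ'_v = 0.3653 × 82.43 = 30.12 kPa; u = γ_w × 0.600 = 5.886 kPa.
Total σ_h = 30.12 + 5.886 = 36.00 kPa.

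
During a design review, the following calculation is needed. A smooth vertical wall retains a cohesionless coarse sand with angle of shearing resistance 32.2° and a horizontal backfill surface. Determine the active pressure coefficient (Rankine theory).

0.305

K_a = (1 − sin φ)/(1 + sin φ) = (1 − sin 32.2°)/(1 + sin 32.2°) = 0.3047.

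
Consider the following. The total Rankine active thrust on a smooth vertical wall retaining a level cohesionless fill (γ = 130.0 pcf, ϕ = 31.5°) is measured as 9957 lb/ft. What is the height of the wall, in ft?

22.1 ft

K_a = 0.3136. P_a = ½ K_a γ H² ⇒ H = √(2P_a/(K_a γ)).
H = √(2×9957/(0.3136×130.0)) = 22.10 ft.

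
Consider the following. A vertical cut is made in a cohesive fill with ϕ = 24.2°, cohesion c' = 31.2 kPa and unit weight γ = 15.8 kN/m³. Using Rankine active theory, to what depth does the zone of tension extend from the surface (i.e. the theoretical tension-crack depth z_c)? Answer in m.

K_a = tan²(45° − 24.2°/2) = 0.4185; √K_a = 0.6469.
The active pressure is zero where K_a γ z = 2c√K_a, so z_c = 2c/(γ√K_a) = 2×31.2/(15.8×0.6469) = 6.105 m.

6.10 m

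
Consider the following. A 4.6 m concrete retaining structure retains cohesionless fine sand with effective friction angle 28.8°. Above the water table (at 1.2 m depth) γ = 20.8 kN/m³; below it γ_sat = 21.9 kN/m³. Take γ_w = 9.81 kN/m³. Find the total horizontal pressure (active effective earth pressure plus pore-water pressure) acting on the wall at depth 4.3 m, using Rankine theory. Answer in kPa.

52.2 kPa

K_a = (1 − sin φ)/(1 + sin φ) = 0.3498.
γ' = 21.9 − 9.81 = 12.09 kN/m³.
Effective vertical stress at 4.3 m: σ'_v = 20.8×1.2 + 12.09×3.10 = 62.44 kPa.
σ'_h = K_a σ'_v = 0.3498 × 62.44 = 21.84 kPa; u = γ_w × 3.10 = 30.41 kPa.
Total σ_h = 21.84 + 30.41 = 52.25 kPa.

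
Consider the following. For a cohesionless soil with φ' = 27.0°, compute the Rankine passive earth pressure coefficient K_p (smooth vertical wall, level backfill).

2.66

K_p = (1 + sin φ)/(1 − sin φ) = tan²(45° + 27.0°/2) = 2.663.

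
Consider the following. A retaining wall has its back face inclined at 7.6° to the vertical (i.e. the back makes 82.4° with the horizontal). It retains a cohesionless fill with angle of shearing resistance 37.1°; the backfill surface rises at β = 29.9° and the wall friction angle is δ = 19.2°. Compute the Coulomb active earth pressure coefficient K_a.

0.470

K_a = sin²(α+φ) / [sin²α · sin(α−δ) · (1 + √{sin(φ+δ)sin(φ−β) / (sin(α−δ)sin(α+β))})²].
With α = 82.4°, φ = 37.1°, δ = 19.2°, β = 29.9°: K_a = 0.4702.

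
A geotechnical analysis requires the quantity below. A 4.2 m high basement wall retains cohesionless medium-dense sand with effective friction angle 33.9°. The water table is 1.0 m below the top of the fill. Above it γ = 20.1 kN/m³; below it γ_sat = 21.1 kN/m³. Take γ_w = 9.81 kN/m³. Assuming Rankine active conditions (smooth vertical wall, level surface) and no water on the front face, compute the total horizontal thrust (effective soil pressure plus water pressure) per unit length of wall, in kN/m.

87.8 kN/m

K_a = tan²(45° − φ/2) = 0.2839.
γ' = 21.1 − 9.81 = 11.29 kN/m³. Depth below WT = 3.2 m.
σ'_h at WT = K_a γ d_w = 5.707 kPa; at base = 5.707 + K_a γ' × 3.2 = 15.96 kPa.
P₁ (0–1.0 m) = ½×5.707×1.0 = 2.853. P₂ (1.0–4.2 m) = ½(5.707+15.96)×3.2 = 34.67.
P_w = ½ γ_w h₂² = 0.5×9.81×3.2² = 50.23. Total = 2.853+34.67+50.23 = 87.75 kN/m.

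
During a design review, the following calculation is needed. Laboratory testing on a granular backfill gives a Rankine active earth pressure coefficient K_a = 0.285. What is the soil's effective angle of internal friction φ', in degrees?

33.8°

K_a = tan²(45° − φ/2) ⇒ 45° − φ/2 = arctan(√0.285) = 28.10°.
φ = 2(45° − 28.10°) = 33.81°.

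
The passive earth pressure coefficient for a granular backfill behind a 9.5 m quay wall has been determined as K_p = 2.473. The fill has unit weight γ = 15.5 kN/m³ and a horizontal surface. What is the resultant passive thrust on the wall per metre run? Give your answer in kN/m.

P = ½ K_p γ H² = 0.5 × 2.473 × 15.5 × 9.5² = 1730 kN/m.

1730 kN/m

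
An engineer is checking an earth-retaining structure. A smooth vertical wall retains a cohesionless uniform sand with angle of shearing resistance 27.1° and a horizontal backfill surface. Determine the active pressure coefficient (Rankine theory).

0.374

K_a = (1 − sin φ)/(1 + sin φ) = (1 − sin 27.1°)/(1 + sin 27.1°) = 0.3741.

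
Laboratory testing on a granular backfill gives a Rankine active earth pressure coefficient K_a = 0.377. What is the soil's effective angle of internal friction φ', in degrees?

K_a = tan²(45° − φ/2) ⇒ 45° − φ/2 = arctan(√0.377) = 31.55°.
φ = 2(45° − 31.55°) = 26.90°.

26.9°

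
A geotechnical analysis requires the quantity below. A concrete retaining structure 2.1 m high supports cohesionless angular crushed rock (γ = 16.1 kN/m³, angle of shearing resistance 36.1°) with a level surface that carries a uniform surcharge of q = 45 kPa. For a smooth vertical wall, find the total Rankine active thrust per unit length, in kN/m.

K_a = tan²(45° − φ/2) = 0.2585.
Soil triangle: ½ K_a γ H² = 0.5×0.2585×16.1×2.1² = 9.177 kN/m.
Surcharge rectangle: K_a q H = 0.2585×45×2.1 = 24.43 kN/m.
Total = 9.177 + 24.43 = 33.60 kN/m.

33.6 kN/m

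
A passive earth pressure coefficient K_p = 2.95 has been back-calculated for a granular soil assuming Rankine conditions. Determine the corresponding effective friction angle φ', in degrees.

29.6°

K_p = (1+sin φ)/(1−sin φ) ⇒ sin φ = (K_p − 1)/(K_p + 1) = 0.4937.
φ = arcsin(0.4937) = 29.58°.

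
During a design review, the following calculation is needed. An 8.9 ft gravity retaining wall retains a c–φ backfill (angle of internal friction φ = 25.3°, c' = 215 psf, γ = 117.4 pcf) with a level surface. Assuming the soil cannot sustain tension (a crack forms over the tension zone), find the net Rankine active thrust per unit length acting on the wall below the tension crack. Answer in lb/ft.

229 lb/ft

K_a = 0.4012; √K_a = 0.6334.
Tension-crack depth z_c = 2c/(γ√K_a) = 2×215/(117.4×0.6334) = 5.783 ft.
σ_a at base = K_a γ H − 2c√K_a = 0.4012×117.4×8.9 − 2×215×0.6334 = 146.8 psf.
P_a = ½ × 146.8 × (H − z_c) = 0.5×146.8×3.117 = 228.9 lb/ft.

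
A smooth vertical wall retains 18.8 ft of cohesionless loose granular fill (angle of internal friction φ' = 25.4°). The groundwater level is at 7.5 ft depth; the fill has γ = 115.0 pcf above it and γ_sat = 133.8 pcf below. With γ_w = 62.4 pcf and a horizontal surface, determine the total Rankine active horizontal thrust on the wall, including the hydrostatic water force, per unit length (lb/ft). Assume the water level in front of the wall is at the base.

11000 lb/ft

K_a = tan²(45° − φ/2) = 0.3996.
γ' = 133.8 − 62.4 = 71.40 pcf. Depth below WT = 11.3 ft.
σ'_h at WT = K_a γ d_w = 344.7 psf; at base = 344.7 + K_a γ' × 11.3 = 667.1 psf.
P₁ (0–7.5 ft) = ½×344.7×7.5 = 1293. P₂ (7.5–18.8 ft) = ½(344.7+667.1)×11.3 = 5717.
P_w = ½ γ_w h₂² = 0.5×62.4×11.3² = 3984. Total = 1293+5717+3984 = 10990 lb/ft.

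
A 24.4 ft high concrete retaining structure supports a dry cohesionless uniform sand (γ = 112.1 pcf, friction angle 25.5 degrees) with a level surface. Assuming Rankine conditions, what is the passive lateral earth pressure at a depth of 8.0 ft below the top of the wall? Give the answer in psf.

K_p = (1 + sin φ)/(1 − sin φ) = 2.512.
σ_h = K_p γ z = 2.512 × 112.1 × 8.0 = 2253 psf.

2250 psf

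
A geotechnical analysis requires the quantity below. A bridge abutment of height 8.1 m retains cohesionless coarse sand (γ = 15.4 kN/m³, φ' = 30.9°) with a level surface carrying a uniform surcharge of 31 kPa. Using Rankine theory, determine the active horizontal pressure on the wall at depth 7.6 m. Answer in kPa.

K_a = (1 − sin φ)/(1 + sin φ) = 0.3214.
σ_v = γz + q = 15.4 × 7.6 + 31 = 148.0 kPa.
σ_h = K_a σ_v = 0.3214 × 148.0 = 47.58 kPa.

47.6 kPa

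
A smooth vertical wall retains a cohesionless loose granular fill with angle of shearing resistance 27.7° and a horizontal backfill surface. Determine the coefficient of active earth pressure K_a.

K_a = (1 − sin φ)/(1 + sin φ) = (1 − sin 27.7°)/(1 + sin 27.7°) = 0.3653.

0.365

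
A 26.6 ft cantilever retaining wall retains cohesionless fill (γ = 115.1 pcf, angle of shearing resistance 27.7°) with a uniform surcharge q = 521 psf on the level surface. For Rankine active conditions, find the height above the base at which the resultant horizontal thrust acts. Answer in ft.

K_a = 0.3653.
Triangular part P₁ = ½K_aγH² = 14880 at H/3 = 8.867 ft; rectangular part P₂ = K_a q H = 5063 at H/2 = 13.30 ft.
ȳ = (P₁·8.867 + P₂·13.30)/(P₁+P₂) = 9.992 ft.

9.99 ft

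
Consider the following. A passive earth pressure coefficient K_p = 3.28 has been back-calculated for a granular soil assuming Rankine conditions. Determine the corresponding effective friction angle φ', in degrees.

32.2°

K_p = (1+sin φ)/(1−sin φ) ⇒ sin φ = (K_p − 1)/(K_p + 1) = 0.5327.
φ = arcsin(0.5327) = 32.19°.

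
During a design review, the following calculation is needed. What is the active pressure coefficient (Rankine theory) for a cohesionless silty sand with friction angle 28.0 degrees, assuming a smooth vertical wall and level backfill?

K_a = (1 − sin φ)/(1 + sin φ) = (1 − sin 28.0°)/(1 + sin 28.0°) = 0.3610.

0.361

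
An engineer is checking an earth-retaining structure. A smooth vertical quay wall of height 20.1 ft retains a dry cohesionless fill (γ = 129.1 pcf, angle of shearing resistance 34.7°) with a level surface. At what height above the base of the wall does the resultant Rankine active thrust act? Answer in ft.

K_a = 0.2745.
The pressure distribution is triangular, so the resultant acts at H/3 above the base = 20.1/3 = 6.700 ft.

6.70 ft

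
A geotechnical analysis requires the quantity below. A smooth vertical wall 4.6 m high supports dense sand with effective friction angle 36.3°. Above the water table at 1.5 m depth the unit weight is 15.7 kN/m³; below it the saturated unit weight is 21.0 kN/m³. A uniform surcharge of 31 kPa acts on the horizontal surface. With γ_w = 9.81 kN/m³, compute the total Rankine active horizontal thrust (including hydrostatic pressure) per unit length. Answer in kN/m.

K_a = tan²(45° − φ/2) = 0.2563.
γ' = 21.0 − 9.81 = 11.19 kN/m³. h₂ = H − d_w = 3.1 m.
σ'_h: at surface K_a·q = 7.944; at WT K_a(q+γd_w) = 13.98; at base K_a(q+γd_w+γ'h₂) = 22.87 kPa.
P₁ = ½(7.944+13.98)×1.5 = 16.44; P₂ = ½(13.98+22.87)×3.1 = 57.12; P_w = ½γ_w h₂² = 47.14.
Total = 16.44+57.12+47.14 = 120.7 kN/m.

121 kN/m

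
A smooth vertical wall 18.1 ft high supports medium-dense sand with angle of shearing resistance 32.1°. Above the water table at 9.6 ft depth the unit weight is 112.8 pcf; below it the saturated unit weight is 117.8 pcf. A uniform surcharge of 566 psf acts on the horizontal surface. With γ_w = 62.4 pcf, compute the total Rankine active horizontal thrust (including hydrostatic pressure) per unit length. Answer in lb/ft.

10400 lb/ft

K_a = tan²(45° − φ/2) = 0.3060.
γ' = 117.8 − 62.4 = 55.40 pcf. h₂ = H − d_w = 8.5 ft.
σ'_h: at surface K_a·q = 173.2; at WT K_a(q+γd_w) = 504.6; at base K_a(q+γd_w+γ'h₂) = 648.6 psf.
P₁ = ½(173.2+504.6)×9.6 = 3253; P₂ = ½(504.6+648.6)×8.5 = 4901; P_w = ½γ_w h₂² = 2254.
Total = 3253+4901+2254 = 10410 lb/ft.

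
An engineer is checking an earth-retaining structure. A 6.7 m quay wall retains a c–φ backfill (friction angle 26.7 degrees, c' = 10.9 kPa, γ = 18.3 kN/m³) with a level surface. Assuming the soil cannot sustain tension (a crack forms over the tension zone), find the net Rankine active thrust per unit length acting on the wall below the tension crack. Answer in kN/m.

K_a = 0.3800; √K_a = 0.6164.
Tension-crack depth z_c = 2c/(γ√K_a) = 2×10.9/(18.3×0.6164) = 1.933 m.
σ_a at base = K_a γ H − 2c√K_a = 0.3800×18.3×6.7 − 2×10.9×0.6164 = 33.15 kPa.
P_a = ½ × 33.15 × (H − z_c) = 0.5×33.15×4.767 = 79.02 kN/m.

79.0 kN/m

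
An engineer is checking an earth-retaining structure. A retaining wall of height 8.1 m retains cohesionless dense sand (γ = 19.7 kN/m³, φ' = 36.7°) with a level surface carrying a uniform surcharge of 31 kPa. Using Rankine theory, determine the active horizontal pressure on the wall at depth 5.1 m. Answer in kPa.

K_a = (1 − sin φ)/(1 + sin φ) = 0.2519.
σ_v = γz + q = 19.7 × 5.1 + 31 = 131.5 kPa.
σ_h = K_a σ_v = 0.2519 × 131.5 = 33.11 kPa.

33.1 kPa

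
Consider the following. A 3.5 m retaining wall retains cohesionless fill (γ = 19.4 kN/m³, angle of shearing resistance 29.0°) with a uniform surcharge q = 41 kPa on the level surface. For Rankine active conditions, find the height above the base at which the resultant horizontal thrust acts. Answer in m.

1.49 m

K_a = 0.3470.
Triangular part P₁ = ½K_aγH² = 41.23 at H/3 = 1.167 m; rectangular part P₂ = K_a q H = 49.79 at H/2 = 1.750 m.
ȳ = (P₁·1.167 + P₂·1.750)/(P₁+P₂) = 1.486 m.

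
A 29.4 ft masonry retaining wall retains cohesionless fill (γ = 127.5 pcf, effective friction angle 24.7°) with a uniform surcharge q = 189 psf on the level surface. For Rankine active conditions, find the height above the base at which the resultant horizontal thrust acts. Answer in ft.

10.2 ft

K_a = 0.4106.
Triangular part P₁ = ½K_aγH² = 22620 at H/3 = 9.800 ft; rectangular part P₂ = K_a q H = 2281 at H/2 = 14.70 ft.
ȳ = (P₁·9.800 + P₂·14.70)/(P₁+P₂) = 10.25 ft.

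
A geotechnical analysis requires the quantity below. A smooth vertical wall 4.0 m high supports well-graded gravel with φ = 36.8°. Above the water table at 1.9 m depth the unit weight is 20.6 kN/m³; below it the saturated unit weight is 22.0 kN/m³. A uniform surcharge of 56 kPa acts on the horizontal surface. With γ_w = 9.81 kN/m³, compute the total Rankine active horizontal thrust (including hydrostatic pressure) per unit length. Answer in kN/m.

K_a = tan²(45° − φ/2) = 0.2508.
γ' = 22.0 − 9.81 = 12.19 kN/m³. h₂ = H − d_w = 2.1 m.
σ'_h: at surface K_a·q = 14.04; at WT K_a(q+γd_w) = 23.86; at base K_a(q+γd_w+γ'h₂) = 30.28 kPa.
P₁ = ½(14.04+23.86)×1.9 = 36.01; P₂ = ½(23.86+30.28)×2.1 = 56.84; P_w = ½γ_w h₂² = 21.63.
Total = 36.01+56.84+21.63 = 114.5 kN/m.

114 kN/m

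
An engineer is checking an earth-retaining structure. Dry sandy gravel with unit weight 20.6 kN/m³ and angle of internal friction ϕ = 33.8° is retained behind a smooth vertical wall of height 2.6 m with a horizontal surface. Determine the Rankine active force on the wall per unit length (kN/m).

K_a = tan²(45° − φ/2) = 0.2851.
P_a = ½ K_a γ H² = 0.5 × 0.2851 × 20.6 × 2.6² = 19.85 kN/m.

19.9 kN/m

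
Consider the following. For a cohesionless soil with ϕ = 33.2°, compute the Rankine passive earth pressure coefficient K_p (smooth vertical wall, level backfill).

3.42

K_p = (1 + sin φ)/(1 − sin φ) = tan²(45° + 33.2°/2) = 3.421.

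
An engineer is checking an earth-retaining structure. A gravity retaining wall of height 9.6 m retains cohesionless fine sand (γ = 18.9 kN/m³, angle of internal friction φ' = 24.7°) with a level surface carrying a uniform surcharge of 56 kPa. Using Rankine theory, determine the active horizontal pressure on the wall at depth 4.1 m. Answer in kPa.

54.8 kPa

K_a = (1 − sin φ)/(1 + sin φ) = 0.4106.
σ_v = γz + q = 18.9 × 4.1 + 56 = 133.5 kPa.
σ_h = K_a σ_v = 0.4106 × 133.5 = 54.81 kPa.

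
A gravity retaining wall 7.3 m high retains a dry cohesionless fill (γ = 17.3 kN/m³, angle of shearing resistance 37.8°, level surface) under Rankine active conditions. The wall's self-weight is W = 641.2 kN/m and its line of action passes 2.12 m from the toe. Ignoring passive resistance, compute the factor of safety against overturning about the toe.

K_a = tan²(45° − 37.8°/2) = 0.2400.
P_a = ½K_aγH² = 0.5×0.2400×17.3×7.3² = 110.6 kN/m, acting at H/3 = 2.433 m above the base.
Overturning moment M_o = P_a × H/3 = 110.6 × 2.433 = 269.2.
Resisting moment M_r = W × 2.12 = 641.2 × 2.12 = 1359.
FS_overturning = M_r/M_o = 1359/269.2 = 5.050.

5.05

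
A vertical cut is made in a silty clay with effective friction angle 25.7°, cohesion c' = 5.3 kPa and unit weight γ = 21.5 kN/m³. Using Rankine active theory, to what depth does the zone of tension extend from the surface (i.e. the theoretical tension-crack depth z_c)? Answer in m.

0.784 m

K_a = tan²(45° − 25.7°/2) = 0.3950; √K_a = 0.6285.
The active pressure is zero where K_a γ z = 2c√K_a, so z_c = 2c/(γ√K_a) = 2×5.3/(21.5×0.6285) = 0.7844 m.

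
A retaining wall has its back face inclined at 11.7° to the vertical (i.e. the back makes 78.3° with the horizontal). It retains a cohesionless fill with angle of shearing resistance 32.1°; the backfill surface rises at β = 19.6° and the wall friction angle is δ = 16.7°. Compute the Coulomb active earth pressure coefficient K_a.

K_a = sin²(α+φ) / [sin²α · sin(α−δ) · (1 + √{sin(φ+δ)sin(φ−β) / (sin(α−δ)sin(α+β))})²].
With α = 78.3°, φ = 32.1°, δ = 16.7°, β = 19.6°: K_a = 0.5077.

0.508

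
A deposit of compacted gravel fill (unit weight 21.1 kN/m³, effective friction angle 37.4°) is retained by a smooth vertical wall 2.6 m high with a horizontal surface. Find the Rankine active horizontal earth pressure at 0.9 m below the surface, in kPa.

4.64 kPa

K_a = (1 − sin φ)/(1 + sin φ) = 0.2443.
σ_h = K_a γ z = 0.2443 × 21.1 × 0.9 = 4.639 kPa.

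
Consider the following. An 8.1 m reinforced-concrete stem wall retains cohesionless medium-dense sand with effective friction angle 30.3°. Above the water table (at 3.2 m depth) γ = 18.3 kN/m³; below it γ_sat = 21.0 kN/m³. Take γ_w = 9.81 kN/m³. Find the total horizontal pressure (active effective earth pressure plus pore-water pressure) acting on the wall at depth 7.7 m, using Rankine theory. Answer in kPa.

K_a = (1 − sin φ)/(1 + sin φ) = 0.3293.
γ' = 21.0 − 9.81 = 11.19 kN/m³.
Effective vertical stress at 7.7 m: σ'_v = 18.3×3.2 + 11.19×4.50 = 108.9 kPa.
σ'_h = K_a σ'_v = 0.3293 × 108.9 = 35.87 kPa; u = γ_w × 4.50 = 44.15 kPa.
Total σ_h = 35.87 + 44.15 = 80.01 kPa.

80.0 kPa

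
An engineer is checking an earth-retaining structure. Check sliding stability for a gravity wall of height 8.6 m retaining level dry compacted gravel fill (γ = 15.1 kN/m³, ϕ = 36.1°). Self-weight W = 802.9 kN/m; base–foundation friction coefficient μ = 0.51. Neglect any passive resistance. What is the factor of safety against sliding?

K_a = tan²(45° − 36.1°/2) = 0.2585.
P_a = ½K_aγH² = 0.5×0.2585×15.1×8.6² = 144.3 kN/m, acting at H/3 = 2.867 m above the base.
FS_sliding = μW / P_a = 0.51×802.9 / 144.3 = 2.837.

2.84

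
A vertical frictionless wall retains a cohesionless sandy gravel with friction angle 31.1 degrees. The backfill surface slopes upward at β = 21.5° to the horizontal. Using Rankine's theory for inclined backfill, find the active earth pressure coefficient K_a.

0.407

K_a = cos β · (cos β − √(cos²β − cos²φ)) / (cos β + √(cos²β − cos²φ)).
cos β = 0.9304, cos φ = 0.8563, √(cos²β − cos²φ) = 0.3640.
K_a = 0.9304 × (0.9304 − 0.3640)/(0.9304 + 0.3640) = 0.4072.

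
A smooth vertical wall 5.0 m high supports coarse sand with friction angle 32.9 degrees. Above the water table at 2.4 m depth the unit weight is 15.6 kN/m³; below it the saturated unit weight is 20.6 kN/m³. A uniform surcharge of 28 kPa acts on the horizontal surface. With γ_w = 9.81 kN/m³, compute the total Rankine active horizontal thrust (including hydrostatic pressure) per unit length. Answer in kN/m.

128 kN/m

K_a = tan²(45° − φ/2) = 0.2960.
γ' = 20.6 − 9.81 = 10.79 kN/m³. h₂ = H − d_w = 2.6 m.
σ'_h: at surface K_a·q = 8.289; at WT K_a(q+γd_w) = 19.37; at base K_a(q+γd_w+γ'h₂) = 27.68 kPa.
P₁ = ½(8.289+19.37)×2.4 = 33.19; P₂ = ½(19.37+27.68)×2.6 = 61.16; P_w = ½γ_w h₂² = 33.16.
Total = 33.19+61.16+33.16 = 127.5 kN/m.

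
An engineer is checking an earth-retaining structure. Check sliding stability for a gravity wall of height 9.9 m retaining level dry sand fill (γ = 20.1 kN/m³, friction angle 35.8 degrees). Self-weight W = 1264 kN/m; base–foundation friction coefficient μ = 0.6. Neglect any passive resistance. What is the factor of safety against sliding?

K_a = tan²(45° − 35.8°/2) = 0.2619.
P_a = ½K_aγH² = 0.5×0.2619×20.1×9.9² = 257.9 kN/m, acting at H/3 = 3.300 m above the base.
FS_sliding = μW / P_a = 0.6×1264 / 257.9 = 2.940.

2.94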